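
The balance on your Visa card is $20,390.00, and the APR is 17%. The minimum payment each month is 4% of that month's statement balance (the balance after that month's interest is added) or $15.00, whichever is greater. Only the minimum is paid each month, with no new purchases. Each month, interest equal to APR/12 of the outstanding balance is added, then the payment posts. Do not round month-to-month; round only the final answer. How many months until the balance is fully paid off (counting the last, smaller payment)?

181 months

Monthly rate r = 17%/12 = 1.41667% = 0.0141667.
While 4% of the post-interest balance exceeds $15.00, each month B ← (B·(1+r))·(1 − 0.04), i.e. B shrinks by the factor (1+r)·0.96 = 0.9736.
This holds for months 1–150. Entering month 151 the balance is $368.55; 4% of the post-interest balance is now below $15.00, so the flat $15.00 minimum applies from here.
From month 151 a fixed $15.00 at rate r clears $368.55 in 31 more payments. Total: 150 + 31 = 181 months.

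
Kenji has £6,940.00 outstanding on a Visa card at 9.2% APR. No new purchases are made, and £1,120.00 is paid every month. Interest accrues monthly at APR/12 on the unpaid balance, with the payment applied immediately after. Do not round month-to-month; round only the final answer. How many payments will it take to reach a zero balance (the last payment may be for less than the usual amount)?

Monthly rate r = 9.2%/12 = 0.766667% = 0.00766667.
Recurrence: B ← B·(1+r) − £1,120.00.
Month 1: interest £53.21; balance after payment £5,873.21.
Month 2: interest £45.03; balance after payment £4,798.23.
Closed form: n = −ln(1 − rB₀/P)/ln(1+r) = −ln(0.95249)/ln(1.00767) ≈ 6.373, so the balance reaches zero during payment 7.

7 payments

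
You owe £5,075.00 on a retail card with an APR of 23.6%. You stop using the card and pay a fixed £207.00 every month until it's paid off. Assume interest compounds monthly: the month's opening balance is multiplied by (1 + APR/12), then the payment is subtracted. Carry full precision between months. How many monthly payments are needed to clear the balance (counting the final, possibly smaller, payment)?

34 months

Monthly rate r = 23.6%/12 = 1.96667% = 0.0196667.
Recurrence: B ← B·(1+r) − £207.00.
Month 1: interest £99.81; balance after payment £4,967.81.
Month 2: interest £97.70; balance after payment £4,858.51.
Closed form: n = −ln(1 − rB₀/P)/ln(1+r) = −ln(0.51783)/ln(1.01967) ≈ 33.791, so the balance reaches zero during payment 34.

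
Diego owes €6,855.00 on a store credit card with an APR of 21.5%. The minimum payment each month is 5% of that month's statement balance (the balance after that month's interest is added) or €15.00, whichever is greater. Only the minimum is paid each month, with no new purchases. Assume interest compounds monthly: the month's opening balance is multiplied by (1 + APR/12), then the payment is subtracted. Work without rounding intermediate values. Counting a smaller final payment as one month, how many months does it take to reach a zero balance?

Monthly rate r = 21.5%/12 = 1.79167% = 0.0179167.
While 5% of the post-interest balance exceeds €15.00, each month B ← (B·(1+r))·(1 − 0.05), i.e. B shrinks by the factor (1+r)·0.95 = 0.96702.
This holds for months 1–94. Entering month 95 the balance is €293.07; 5% of the post-interest balance is now below €15.00, so the flat €15.00 minimum applies from here.
From month 95 a fixed €15.00 at rate r clears €293.07 in 25 more payments. Total: 94 + 25 = 119 months.

119 months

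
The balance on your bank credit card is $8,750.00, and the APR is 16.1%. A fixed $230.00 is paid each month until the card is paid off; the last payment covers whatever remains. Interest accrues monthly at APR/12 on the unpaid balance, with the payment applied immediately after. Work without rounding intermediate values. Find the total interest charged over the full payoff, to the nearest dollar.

Monthly rate r = 16.1%/12 = 1.34167% = 0.0134167.
Payoff takes n = ⌈−ln(1 − rB₀/P)/ln(1+r)⌉ = ⌈53.589⌉ = 54 payments; the last is $135.76.
Total paid = 53·$230.00 + $135.76 = $12,325.76.
Total interest = total paid − principal = $12,325.76 − $8,750.00 = $3,575.76.

$3,576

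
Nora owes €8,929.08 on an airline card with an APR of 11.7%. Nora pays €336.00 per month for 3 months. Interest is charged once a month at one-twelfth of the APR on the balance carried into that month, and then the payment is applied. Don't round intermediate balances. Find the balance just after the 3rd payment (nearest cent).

Monthly rate r = 11.7%/12 = 0.975% = 0.00975.
Each month: B ← B·(1+r) − €336.00.
Month 1: interest €87.06; balance after payment €8,680.14.
Month 2: interest €84.63; balance after payment €8,428.77.
Month 3: interest €82.18; balance after payment €8,174.95.

€8,174.95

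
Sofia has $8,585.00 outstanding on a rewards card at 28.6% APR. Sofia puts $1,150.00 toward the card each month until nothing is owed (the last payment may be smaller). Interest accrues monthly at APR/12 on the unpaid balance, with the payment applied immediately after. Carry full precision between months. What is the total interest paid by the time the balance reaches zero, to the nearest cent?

$983.58

Monthly rate r = 28.6%/12 = 2.38333% = 0.0238333.
Payoff takes n = ⌈−ln(1 − rB₀/P)/ln(1+r)⌉ = ⌈8.318⌉ = 9 payments; the last is $368.58.
Total paid = 8·$1,150.00 + $368.58 = $9,568.58.
Total interest = total paid − principal = $9,568.58 − $8,585.00 = $983.58.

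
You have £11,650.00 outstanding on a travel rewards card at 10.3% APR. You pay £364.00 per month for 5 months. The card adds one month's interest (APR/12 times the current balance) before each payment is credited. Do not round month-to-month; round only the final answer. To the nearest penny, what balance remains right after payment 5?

£10,307.12

Monthly rate r = 10.3%/12 = 0.858333% = 0.00858333.
Each month: B ← B·(1+r) − £364.00.
Month 1: interest £100.00; balance after payment £11,386.00.
Month 2: interest £97.73; balance after payment £11,119.73.
Month 3: interest £95.44; balance after payment £10,851.17.
Month 4: interest £93.14; balance after payment £10,580.31.
Month 5: interest £90.81; balance after payment £10,307.12.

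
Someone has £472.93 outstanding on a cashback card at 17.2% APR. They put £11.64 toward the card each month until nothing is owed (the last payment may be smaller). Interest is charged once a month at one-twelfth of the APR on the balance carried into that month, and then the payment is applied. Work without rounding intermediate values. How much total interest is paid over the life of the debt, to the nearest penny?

Monthly rate r = 17.2%/12 = 1.43333% = 0.0143333.
Payoff takes n = ⌈−ln(1 − rB₀/P)/ln(1+r)⌉ = ⌈61.352⌉ = 62 payments; the last is £4.11.
Total paid = 61·£11.64 + £4.11 = £714.15.
Total interest = total paid − principal = £714.15 − £472.93 = £241.22.

£241.22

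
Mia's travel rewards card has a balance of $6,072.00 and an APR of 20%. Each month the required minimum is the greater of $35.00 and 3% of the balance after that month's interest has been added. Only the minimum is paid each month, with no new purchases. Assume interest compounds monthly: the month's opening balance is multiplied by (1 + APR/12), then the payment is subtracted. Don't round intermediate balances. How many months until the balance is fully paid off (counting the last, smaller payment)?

Monthly rate r = 20%/12 = 1.66667% = 0.0166667.
While 3% of the post-interest balance exceeds $35.00, each month B ← (B·(1+r))·(1 − 0.03), i.e. B shrinks by the factor (1+r)·0.97 = 0.98617.
This holds for months 1–120. Entering month 121 the balance is $1,141.22; 3% of the post-interest balance is now below $35.00, so the flat $35.00 minimum applies from here.
From month 121 a fixed $35.00 at rate r clears $1,141.22 in 48 more payments. Total: 120 + 48 = 168 months.

168 months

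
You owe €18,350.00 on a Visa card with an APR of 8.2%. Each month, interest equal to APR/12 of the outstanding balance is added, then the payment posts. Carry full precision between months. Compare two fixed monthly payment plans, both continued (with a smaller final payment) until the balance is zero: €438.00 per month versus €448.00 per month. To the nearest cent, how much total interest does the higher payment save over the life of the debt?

Monthly rate r = 8.2%/12 = 0.683333% = 0.00683333.
At €438.00/mo: n = ⌈−ln(1 − rB₀/P)/ln(1+r)⌉ = 50 payments (last €230.20); total interest = total paid − €18,350.00 = €3,342.20.
At €448.00/mo: 49 payments (last €96.95); total interest €3,250.95.
Interest saved = €3,342.20 − €3,250.95 = €91.25.

€91.25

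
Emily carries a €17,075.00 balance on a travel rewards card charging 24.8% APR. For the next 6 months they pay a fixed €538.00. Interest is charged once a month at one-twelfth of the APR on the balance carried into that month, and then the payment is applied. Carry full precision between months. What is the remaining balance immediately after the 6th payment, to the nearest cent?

€15,905.31

Monthly rate r = 24.8%/12 = 2.06667% = 0.0206667.
Each month: B ← B·(1+r) − €538.00.
Month 1: interest €352.88; balance after payment €16,889.88.
Month 2: interest €349.06; balance after payment €16,700.94.
Month 3: interest €345.15; balance after payment €16,508.09.
Month 4: interest €341.17; balance after payment €16,311.26.
Month 5: interest €337.10; balance after payment €16,110.36.
Month 6: interest €332.95; balance after payment €15,905.31.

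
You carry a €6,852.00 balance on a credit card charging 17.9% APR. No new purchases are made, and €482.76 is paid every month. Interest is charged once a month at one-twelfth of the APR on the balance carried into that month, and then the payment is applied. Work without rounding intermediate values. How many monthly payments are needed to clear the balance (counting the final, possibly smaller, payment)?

Monthly rate r = 17.9%/12 = 1.49167% = 0.0149167.
Recurrence: B ← B·(1+r) − €482.76.
Month 1: interest €102.21; balance after payment €6,471.45.
Month 2: interest €96.53; balance after payment €6,085.22.
Closed form: n = −ln(1 − rB₀/P)/ln(1+r) = −ln(0.78828)/ln(1.01492) ≈ 16.067, so the balance reaches zero during payment 17.

17 months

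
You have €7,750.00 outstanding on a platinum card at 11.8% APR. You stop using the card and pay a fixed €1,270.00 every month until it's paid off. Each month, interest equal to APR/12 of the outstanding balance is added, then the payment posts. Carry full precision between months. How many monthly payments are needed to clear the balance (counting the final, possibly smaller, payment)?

Monthly rate r = 11.8%/12 = 0.983333% = 0.00983333.
Recurrence: B ← B·(1+r) − €1,270.00.
Month 1: interest €76.21; balance after payment €6,556.21.
Month 2: interest €64.47; balance after payment €5,350.68.
Closed form: n = −ln(1 − rB₀/P)/ln(1+r) = −ln(0.93999)/ln(1.00983) ≈ 6.324, so the balance reaches zero during payment 7.

7 payments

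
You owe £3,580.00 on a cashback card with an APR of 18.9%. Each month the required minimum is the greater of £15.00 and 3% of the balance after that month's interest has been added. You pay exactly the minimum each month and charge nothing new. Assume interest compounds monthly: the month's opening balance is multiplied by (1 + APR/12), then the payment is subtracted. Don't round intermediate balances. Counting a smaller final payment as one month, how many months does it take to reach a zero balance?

181 months

Monthly rate r = 18.9%/12 = 1.575% = 0.01575.
While 3% of the post-interest balance exceeds £15.00, each month B ← (B·(1+r))·(1 − 0.03), i.e. B shrinks by the factor (1+r)·0.97 = 0.98528.
This holds for months 1–134. Entering month 135 the balance is £490.60; 3% of the post-interest balance is now below £15.00, so the flat £15.00 minimum applies from here.
From month 135 a fixed £15.00 at rate r clears £490.60 in 47 more payments. Total: 134 + 47 = 181 months.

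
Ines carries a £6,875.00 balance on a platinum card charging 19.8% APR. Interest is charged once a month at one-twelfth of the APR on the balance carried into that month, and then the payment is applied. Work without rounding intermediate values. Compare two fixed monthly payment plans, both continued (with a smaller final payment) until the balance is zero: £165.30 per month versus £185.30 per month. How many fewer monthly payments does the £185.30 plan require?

13 fewer payments

Monthly rate r = 19.8%/12 = 1.65% = 0.0165.
At £165.30/mo: n = ⌈−ln(1 − rB₀/P)/ln(1+r)⌉ = 71 payments (last £137.47); total interest = total paid − £6,875.00 = £4,833.47.
At £185.30/mo: 58 payments (last £163.17); total interest £3,850.27.
Payments saved = 71 − 58 = 13.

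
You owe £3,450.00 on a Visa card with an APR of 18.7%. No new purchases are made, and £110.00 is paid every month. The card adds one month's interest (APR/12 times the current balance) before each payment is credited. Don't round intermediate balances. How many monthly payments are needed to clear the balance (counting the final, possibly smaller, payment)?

44 months

Monthly rate r = 18.7%/12 = 1.55833% = 0.0155833.
Recurrence: B ← B·(1+r) − £110.00.
Month 1: interest £53.76; balance after payment £3,393.76.
Month 2: interest £52.89; balance after payment £3,336.65.
Closed form: n = −ln(1 − rB₀/P)/ln(1+r) = −ln(0.51125)/ln(1.01558) ≈ 43.387, so the balance reaches zero during payment 44.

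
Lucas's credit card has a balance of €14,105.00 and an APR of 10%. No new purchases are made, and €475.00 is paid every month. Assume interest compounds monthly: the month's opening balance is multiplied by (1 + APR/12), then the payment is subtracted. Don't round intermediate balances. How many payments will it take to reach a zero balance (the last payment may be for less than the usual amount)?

Monthly rate r = 10%/12 = 0.833333% = 0.00833333.
Recurrence: B ← B·(1+r) − €475.00.
Month 1: interest €117.54; balance after payment €13,747.54.
Month 2: interest €114.56; balance after payment €13,387.10.
Closed form: n = −ln(1 − rB₀/P)/ln(1+r) = −ln(0.75254)/ln(1.00833) ≈ 34.257, so the balance reaches zero during payment 35.

35 payments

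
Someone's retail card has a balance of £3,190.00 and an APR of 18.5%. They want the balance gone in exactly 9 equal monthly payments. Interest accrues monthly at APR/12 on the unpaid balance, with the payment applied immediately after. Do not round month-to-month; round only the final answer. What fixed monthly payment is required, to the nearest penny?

Monthly rate r = 18.5%/12 = 1.54167% = 0.0154167.
Level-payment amortization: P = B₀·r / (1 − (1+r)^(−n)) = 3190.00·0.0154167 / (1 − 1.01542^(−9)).
Denominator 1 − (1+r)^(−9) = 0.12863239.
P = 49.1792 / 0.12863239 ≈ 382.32.

£382.32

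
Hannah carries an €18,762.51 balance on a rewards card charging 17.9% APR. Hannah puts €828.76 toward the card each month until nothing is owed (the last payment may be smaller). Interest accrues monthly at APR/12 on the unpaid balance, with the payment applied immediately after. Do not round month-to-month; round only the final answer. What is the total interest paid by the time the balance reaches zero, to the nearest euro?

€4,301

Monthly rate r = 17.9%/12 = 1.49167% = 0.0149167.
Payoff takes n = ⌈−ln(1 − rB₀/P)/ln(1+r)⌉ = ⌈27.828⌉ = 28 payments; the last is €687.34.
Total paid = 27·€828.76 + €687.34 = €23,063.86.
Total interest = total paid − principal = €23,063.86 − €18,762.51 = €4,301.35.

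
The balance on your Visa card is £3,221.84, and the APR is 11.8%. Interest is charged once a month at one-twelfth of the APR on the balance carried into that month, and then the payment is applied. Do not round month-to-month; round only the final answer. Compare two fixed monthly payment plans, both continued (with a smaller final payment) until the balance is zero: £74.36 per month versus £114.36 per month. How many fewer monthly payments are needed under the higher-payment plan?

Monthly rate r = 11.8%/12 = 0.983333% = 0.00983333.
At £74.36/mo: n = ⌈−ln(1 − rB₀/P)/ln(1+r)⌉ = 57 payments (last £55.12); total interest = total paid − £3,221.84 = £997.44.
At £114.36/mo: 34 payments (last £17.32); total interest £569.36.
Payments saved = 57 − 34 = 23.

23 fewer payments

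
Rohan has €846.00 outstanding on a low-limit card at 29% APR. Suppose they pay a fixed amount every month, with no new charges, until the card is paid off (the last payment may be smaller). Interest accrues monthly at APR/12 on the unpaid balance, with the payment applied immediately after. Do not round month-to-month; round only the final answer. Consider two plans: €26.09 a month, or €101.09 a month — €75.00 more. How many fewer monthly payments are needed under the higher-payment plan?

55 fewer payments

Monthly rate r = 29%/12 = 2.41667% = 0.0241667.
At €26.09/mo: n = ⌈−ln(1 − rB₀/P)/ln(1+r)⌉ = 65 payments (last €2.77); total interest = total paid − €846.00 = €826.53.
At €101.09/mo: 10 payments (last €47.04); total interest €110.85.
Payments saved = 65 − 10 = 55.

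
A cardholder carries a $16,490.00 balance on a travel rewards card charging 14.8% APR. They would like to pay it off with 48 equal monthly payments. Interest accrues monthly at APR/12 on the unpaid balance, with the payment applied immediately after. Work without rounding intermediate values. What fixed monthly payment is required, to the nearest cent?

Monthly rate r = 14.8%/12 = 1.23333% = 0.0123333.
Level-payment amortization: P = B₀·r / (1 − (1+r)^(−n)) = 16490.00·0.0123333 / (1 − 1.01233^(−48)).
Denominator 1 − (1+r)^(−48) = 0.444773464.
P = 203.377 / 0.444773464 ≈ 457.26.

$457.26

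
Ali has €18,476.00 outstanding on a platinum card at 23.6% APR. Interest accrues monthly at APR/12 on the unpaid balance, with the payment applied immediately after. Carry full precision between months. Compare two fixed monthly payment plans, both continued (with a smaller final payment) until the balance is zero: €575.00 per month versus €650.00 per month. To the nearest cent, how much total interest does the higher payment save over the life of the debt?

€2,184.16

Monthly rate r = 23.6%/12 = 1.96667% = 0.0196667.
At €575.00/mo: n = ⌈−ln(1 − rB₀/P)/ln(1+r)⌉ = 52 payments (last €185.01); total interest = total paid − €18,476.00 = €11,034.01.
At €650.00/mo: 43 payments (last €25.85); total interest €8,849.85.
Interest saved = €11,034.01 − €8,849.85 = €2,184.16.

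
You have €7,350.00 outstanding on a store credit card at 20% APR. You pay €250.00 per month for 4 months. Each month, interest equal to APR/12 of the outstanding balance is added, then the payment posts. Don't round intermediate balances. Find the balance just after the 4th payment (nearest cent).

Monthly rate r = 20%/12 = 1.66667% = 0.0166667.
Each month: B ← B·(1+r) − €250.00.
Month 1: interest €122.50; balance after payment €7,222.50.
Month 2: interest €120.38; balance after payment €7,092.88.
Month 3: interest €118.21; balance after payment €6,961.09.
Month 4: interest €116.02; balance after payment €6,827.11.

€6,827.11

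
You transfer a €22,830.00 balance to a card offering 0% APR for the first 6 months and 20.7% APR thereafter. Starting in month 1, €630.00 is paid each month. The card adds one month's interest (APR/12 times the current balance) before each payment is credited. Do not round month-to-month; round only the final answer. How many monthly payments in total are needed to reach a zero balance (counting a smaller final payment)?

50 payments

Promo months 1–6 at r₀ = 0%/12 = 0; months 7+ at r₁ = 20.7%/12 = 0.01725.
After month 6 (no interest yet): B = €22,830.00 − 6·€630.00 = €19,050.00.
Then at r₁ with €630.00/mo: n₂ = −ln(1 − r₁·B/P)/ln(1+r₁) ≈ 43.11 → 44 more payments.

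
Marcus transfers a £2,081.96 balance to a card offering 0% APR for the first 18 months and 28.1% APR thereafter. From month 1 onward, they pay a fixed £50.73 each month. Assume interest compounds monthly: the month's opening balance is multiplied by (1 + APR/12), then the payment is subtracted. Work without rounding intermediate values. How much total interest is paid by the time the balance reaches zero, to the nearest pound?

Promo months 1–18 at r₀ = 0%/12 = 0; months 19+ at r₁ = 28.1%/12 = 0.0234167.
After month 18 (no interest yet): B = £2,081.96 − 18·£50.73 = £1,168.82.
Then at r₁ with £50.73/mo: n₂ = −ln(1 − r₁·B/P)/ln(1+r₁) ≈ 33.50 → 34 more payments.
Total paid = 51·£50.73 + £25.67 = £2,612.90; interest = £2,612.90 − £2,081.96 = £530.94.

£531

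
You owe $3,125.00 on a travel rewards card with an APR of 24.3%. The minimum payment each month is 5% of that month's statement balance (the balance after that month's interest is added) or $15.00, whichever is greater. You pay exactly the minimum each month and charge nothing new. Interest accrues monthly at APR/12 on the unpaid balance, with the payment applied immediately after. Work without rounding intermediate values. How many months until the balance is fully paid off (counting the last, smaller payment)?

Monthly rate r = 24.3%/12 = 2.025% = 0.02025.
While 5% of the post-interest balance exceeds $15.00, each month B ← (B·(1+r))·(1 − 0.05), i.e. B shrinks by the factor (1+r)·0.95 = 0.96924.
This holds for months 1–76. Entering month 77 the balance is $290.77; 5% of the post-interest balance is now below $15.00, so the flat $15.00 minimum applies from here.
From month 77 a fixed $15.00 at rate r clears $290.77 in 25 more payments. Total: 76 + 25 = 101 months.

101 months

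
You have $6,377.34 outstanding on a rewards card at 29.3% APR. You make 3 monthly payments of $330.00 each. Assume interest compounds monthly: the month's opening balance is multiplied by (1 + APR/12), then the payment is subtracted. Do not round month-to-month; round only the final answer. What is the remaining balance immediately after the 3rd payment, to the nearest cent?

Monthly rate r = 29.3%/12 = 2.44167% = 0.0244167.
Each month: B ← B·(1+r) − $330.00.
Month 1: interest $155.71; balance after payment $6,203.05.
Month 2: interest $151.46; balance after payment $6,024.51.
Month 3: interest $147.10; balance after payment $5,841.61.

$5,841.61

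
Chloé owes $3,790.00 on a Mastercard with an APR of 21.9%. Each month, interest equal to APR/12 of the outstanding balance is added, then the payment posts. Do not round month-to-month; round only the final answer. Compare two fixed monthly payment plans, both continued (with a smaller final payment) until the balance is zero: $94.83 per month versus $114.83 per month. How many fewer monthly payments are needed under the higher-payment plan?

22 fewer payments

Monthly rate r = 21.9%/12 = 1.825% = 0.01825.
At $94.83/mo: n = ⌈−ln(1 − rB₀/P)/ln(1+r)⌉ = 73 payments (last $25.87); total interest = total paid − $3,790.00 = $3,063.63.
At $114.83/mo: 51 payments (last $113.68); total interest $2,065.18.
Payments saved = 73 − 51 = 22.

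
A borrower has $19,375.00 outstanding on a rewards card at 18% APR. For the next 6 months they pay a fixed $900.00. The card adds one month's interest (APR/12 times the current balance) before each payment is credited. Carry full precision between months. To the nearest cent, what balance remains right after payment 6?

$15,578.87

Monthly rate r = 18%/12 = 1.5% = 0.015.
Each month: B ← B·(1+r) − $900.00.
Month 1: interest $290.62; balance after payment $18,765.62.
Month 2: interest $281.48; balance after payment $18,147.11.
Month 3: interest $272.21; balance after payment $17,519.32.
Month 4: interest $262.79; balance after payment $16,882.11.
Month 5: interest $253.23; balance after payment $16,235.34.
Month 6: interest $243.53; balance after payment $15,578.87.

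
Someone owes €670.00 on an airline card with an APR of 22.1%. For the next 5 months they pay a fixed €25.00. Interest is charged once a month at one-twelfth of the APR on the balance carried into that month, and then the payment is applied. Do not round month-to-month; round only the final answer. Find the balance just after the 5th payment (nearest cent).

Monthly rate r = 22.1%/12 = 1.84167% = 0.0184167.
Each month: B ← B·(1+r) − €25.00.
Month 1: interest €12.34; balance after payment €657.34.
Month 2: interest €12.11; balance after payment €644.45.
Month 3: interest €11.87; balance after payment €631.31.
Month 4: interest €11.63; balance after payment €617.94.
Month 5: interest €11.38; balance after payment €604.32.

€604.32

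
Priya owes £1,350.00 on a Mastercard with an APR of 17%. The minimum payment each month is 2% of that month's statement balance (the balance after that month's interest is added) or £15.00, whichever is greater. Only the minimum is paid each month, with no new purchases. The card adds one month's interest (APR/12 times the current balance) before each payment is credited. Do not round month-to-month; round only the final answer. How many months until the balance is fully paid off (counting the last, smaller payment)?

Monthly rate r = 17%/12 = 1.41667% = 0.0141667.
While 2% of the post-interest balance exceeds £15.00, each month B ← (B·(1+r))·(1 − 0.02), i.e. B shrinks by the factor (1+r)·0.98 = 0.99388.
This holds for months 1–99. Entering month 100 the balance is £735.43; 2% of the post-interest balance is now below £15.00, so the flat £15.00 minimum applies from here.
From month 100 a fixed £15.00 at rate r clears £735.43 in 85 more payments. Total: 99 + 85 = 184 months.

184 months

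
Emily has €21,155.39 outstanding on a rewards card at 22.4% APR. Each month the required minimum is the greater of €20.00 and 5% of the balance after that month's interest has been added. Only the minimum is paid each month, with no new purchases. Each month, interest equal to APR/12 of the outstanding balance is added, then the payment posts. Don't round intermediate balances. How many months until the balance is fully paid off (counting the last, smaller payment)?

147 months

Monthly rate r = 22.4%/12 = 1.86667% = 0.0186667.
While 5% of the post-interest balance exceeds €20.00, each month B ← (B·(1+r))·(1 − 0.05), i.e. B shrinks by the factor (1+r)·0.95 = 0.96773.
This holds for months 1–122. Entering month 123 the balance is €386.92; 5% of the post-interest balance is now below €20.00, so the flat €20.00 minimum applies from here.
From month 123 a fixed €20.00 at rate r clears €386.92 in 25 more payments. Total: 122 + 25 = 147 months.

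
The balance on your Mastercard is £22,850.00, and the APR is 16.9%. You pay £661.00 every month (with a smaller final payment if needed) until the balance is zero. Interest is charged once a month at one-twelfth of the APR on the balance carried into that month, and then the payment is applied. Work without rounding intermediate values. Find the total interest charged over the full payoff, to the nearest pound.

£8,685

Monthly rate r = 16.9%/12 = 1.40833% = 0.0140833.
Payoff takes n = ⌈−ln(1 − rB₀/P)/ln(1+r)⌉ = ⌈47.706⌉ = 48 payments; the last is £467.80.
Total paid = 47·£661.00 + £467.80 = £31,534.80.
Total interest = total paid − principal = £31,534.80 − £22,850.00 = £8,684.80.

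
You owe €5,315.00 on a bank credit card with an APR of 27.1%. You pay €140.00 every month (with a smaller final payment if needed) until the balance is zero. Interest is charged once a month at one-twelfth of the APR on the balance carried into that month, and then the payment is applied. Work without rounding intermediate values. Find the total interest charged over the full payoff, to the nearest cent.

€6,893.71

Monthly rate r = 27.1%/12 = 2.25833% = 0.0225833.
Payoff takes n = ⌈−ln(1 − rB₀/P)/ln(1+r)⌉ = ⌈87.203⌉ = 88 payments; the last is €28.71.
Total paid = 87·€140.00 + €28.71 = €12,208.71.
Total interest = total paid − principal = €12,208.71 − €5,315.00 = €6,893.71.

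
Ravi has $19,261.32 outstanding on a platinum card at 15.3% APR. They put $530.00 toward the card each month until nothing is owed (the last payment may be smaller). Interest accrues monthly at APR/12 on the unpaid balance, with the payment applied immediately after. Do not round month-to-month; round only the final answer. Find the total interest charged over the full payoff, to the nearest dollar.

$6,777

Monthly rate r = 15.3%/12 = 1.275% = 0.01275.
Payoff takes n = ⌈−ln(1 − rB₀/P)/ln(1+r)⌉ = ⌈49.129⌉ = 50 payments; the last is $68.59.
Total paid = 49·$530.00 + $68.59 = $26,038.59.
Total interest = total paid − principal = $26,038.59 − $19,261.32 = $6,777.27.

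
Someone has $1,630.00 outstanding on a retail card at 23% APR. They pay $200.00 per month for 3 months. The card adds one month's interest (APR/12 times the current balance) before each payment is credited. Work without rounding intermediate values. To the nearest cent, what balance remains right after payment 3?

$1,113.96

Monthly rate r = 23%/12 = 1.91667% = 0.0191667.
Each month: B ← B·(1+r) − $200.00.
Month 1: interest $31.24; balance after payment $1,461.24.
Month 2: interest $28.01; balance after payment $1,289.25.
Month 3: interest $24.71; balance after payment $1,113.96.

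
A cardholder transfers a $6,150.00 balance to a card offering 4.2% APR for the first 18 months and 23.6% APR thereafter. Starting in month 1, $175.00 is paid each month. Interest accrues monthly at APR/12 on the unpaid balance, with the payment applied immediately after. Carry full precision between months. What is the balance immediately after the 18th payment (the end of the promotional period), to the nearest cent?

Promo months 1–18 at r₀ = 4.2%/12 = 0.0035; months 19+ at r₁ = 23.6%/12 = 0.0196667.
After month 18: iterate B ← B·(1+r₀) − $175.00 for 18 months → $3,303.71.

$3,303.71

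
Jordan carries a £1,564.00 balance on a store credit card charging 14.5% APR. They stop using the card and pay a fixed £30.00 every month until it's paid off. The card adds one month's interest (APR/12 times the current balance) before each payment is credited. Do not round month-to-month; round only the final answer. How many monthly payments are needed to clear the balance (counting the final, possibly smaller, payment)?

Monthly rate r = 14.5%/12 = 1.20833% = 0.0120833.
Recurrence: B ← B·(1+r) − £30.00.
Month 1: interest £18.90; balance after payment £1,552.90.
Month 2: interest £18.76; balance after payment £1,541.66.
Closed form: n = −ln(1 − rB₀/P)/ln(1+r) = −ln(0.37006)/ln(1.01208) ≈ 82.767, so the balance reaches zero during payment 83.

83 payments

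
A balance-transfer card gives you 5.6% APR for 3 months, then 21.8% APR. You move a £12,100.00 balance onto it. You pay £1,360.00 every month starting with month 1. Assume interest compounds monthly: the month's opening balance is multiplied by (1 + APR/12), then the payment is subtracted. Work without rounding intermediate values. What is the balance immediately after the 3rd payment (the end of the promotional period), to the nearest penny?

£8,171.12

Promo months 1–3 at r₀ = 5.6%/12 = 0.00466667; months 4+ at r₁ = 21.8%/12 = 0.0181667.
After month 3: iterate B ← B·(1+r₀) − £1,360.00 for 3 months → £8,171.12.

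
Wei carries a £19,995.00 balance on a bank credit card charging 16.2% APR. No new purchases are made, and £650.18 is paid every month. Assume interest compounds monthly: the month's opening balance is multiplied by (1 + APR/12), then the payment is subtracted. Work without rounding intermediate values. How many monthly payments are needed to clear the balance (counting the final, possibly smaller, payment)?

Monthly rate r = 16.2%/12 = 1.35% = 0.0135.
Recurrence: B ← B·(1+r) − £650.18.
Month 1: interest £269.93; balance after payment £19,614.75.
Month 2: interest £264.80; balance after payment £19,229.37.
Closed form: n = −ln(1 − rB₀/P)/ln(1+r) = −ln(0.58483)/ln(1.0135) ≈ 40.003, so the balance reaches zero during payment 41.

41 months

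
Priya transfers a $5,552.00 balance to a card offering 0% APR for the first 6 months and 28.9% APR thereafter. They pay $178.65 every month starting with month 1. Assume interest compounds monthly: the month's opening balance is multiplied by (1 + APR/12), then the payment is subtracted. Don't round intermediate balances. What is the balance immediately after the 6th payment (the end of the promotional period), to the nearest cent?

$4,480.10

Promo months 1–6 at r₀ = 0%/12 = 0; months 7+ at r₁ = 28.9%/12 = 0.0240833.
After month 6 (no interest yet): B = $5,552.00 − 6·$178.65 = $4,480.10.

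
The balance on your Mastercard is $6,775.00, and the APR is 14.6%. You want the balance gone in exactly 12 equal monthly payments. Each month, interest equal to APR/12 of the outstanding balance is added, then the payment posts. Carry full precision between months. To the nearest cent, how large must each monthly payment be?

$610.22

Monthly rate r = 14.6%/12 = 1.21667% = 0.0121667.
Level-payment amortization: P = B₀·r / (1 − (1+r)^(−n)) = 6775.00·0.0121667 / (1 − 1.01217^(−12)).
Denominator 1 − (1+r)^(−12) = 0.135080614.
P = 82.4292 / 0.135080614 ≈ 610.22.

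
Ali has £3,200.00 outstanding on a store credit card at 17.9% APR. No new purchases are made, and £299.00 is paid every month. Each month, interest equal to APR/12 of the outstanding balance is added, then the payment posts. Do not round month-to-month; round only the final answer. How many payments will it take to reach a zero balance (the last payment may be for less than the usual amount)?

12 payments

Monthly rate r = 17.9%/12 = 1.49167% = 0.0149167.
Recurrence: B ← B·(1+r) − £299.00.
Month 1: interest £47.73; balance after payment £2,948.73.
Month 2: interest £43.99; balance after payment £2,693.72.
Closed form: n = −ln(1 − rB₀/P)/ln(1+r) = −ln(0.84036)/ln(1.01492) ≈ 11.747, so the balance reaches zero during payment 12.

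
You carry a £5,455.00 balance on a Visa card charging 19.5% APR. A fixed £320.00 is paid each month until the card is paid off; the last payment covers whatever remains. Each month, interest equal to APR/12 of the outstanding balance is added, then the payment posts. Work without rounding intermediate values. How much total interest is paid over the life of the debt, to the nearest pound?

Monthly rate r = 19.5%/12 = 1.625% = 0.01625.
Payoff takes n = ⌈−ln(1 − rB₀/P)/ln(1+r)⌉ = ⌈20.123⌉ = 21 payments; the last is £39.48.
Total paid = 20·£320.00 + £39.48 = £6,439.48.
Total interest = total paid − principal = £6,439.48 − £5,455.00 = £984.48.

£984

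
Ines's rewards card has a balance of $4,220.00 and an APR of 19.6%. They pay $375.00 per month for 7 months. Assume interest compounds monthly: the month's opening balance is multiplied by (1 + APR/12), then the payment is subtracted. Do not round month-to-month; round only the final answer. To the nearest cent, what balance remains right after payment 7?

$1,969.60

Monthly rate r = 19.6%/12 = 1.63333% = 0.0163333.
Each month: B ← B·(1+r) − $375.00.
Month 1: interest $68.93; balance after payment $3,913.93.
Month 2: interest $63.93; balance after payment $3,602.85.
Month 3: interest $58.85; balance after payment $3,286.70.
Month 4: interest $53.68; balance after payment $2,965.38.
Month 5: interest $48.43; balance after payment $2,638.82.
Month 6: interest $43.10; balance after payment $2,306.92.
Month 7: interest $37.68; balance after payment $1,969.60.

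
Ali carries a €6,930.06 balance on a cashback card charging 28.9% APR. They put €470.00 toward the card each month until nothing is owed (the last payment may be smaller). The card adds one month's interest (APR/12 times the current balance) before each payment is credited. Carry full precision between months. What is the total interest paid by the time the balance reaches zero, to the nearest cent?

€1,734.82

Monthly rate r = 28.9%/12 = 2.40833% = 0.0240833.
Payoff takes n = ⌈−ln(1 − rB₀/P)/ln(1+r)⌉ = ⌈18.433⌉ = 19 payments; the last is €204.88.
Total paid = 18·€470.00 + €204.88 = €8,664.88.
Total interest = total paid − principal = €8,664.88 − €6,930.06 = €1,734.82.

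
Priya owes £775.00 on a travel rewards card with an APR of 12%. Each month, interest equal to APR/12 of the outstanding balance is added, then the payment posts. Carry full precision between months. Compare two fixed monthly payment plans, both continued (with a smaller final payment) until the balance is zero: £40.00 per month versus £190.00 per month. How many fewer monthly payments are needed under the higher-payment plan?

17 fewer payments

Monthly rate r = 12%/12 = 1% = 0.01.
At £40.00/mo: n = ⌈−ln(1 − rB₀/P)/ln(1+r)⌉ = 22 payments (last £25.79); total interest = total paid − £775.00 = £90.79.
At £190.00/mo: 5 payments (last £35.34); total interest £20.34.
Payments saved = 22 − 5 = 17.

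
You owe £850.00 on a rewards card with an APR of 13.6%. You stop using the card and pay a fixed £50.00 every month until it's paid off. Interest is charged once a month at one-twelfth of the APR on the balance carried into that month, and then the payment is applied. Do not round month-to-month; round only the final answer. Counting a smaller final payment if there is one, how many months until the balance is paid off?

19 months

Monthly rate r = 13.6%/12 = 1.13333% = 0.0113333.
Recurrence: B ← B·(1+r) − £50.00.
Month 1: interest £9.63; balance after payment £809.63.
Month 2: interest £9.18; balance after payment £768.81.
Closed form: n = −ln(1 − rB₀/P)/ln(1+r) = −ln(0.80733)/ln(1.01133) ≈ 18.991, so the balance reaches zero during payment 19.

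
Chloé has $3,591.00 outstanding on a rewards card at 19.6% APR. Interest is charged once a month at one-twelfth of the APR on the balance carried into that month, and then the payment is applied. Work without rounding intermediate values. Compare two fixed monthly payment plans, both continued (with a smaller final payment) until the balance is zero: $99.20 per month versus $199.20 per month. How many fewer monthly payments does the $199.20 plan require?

Monthly rate r = 19.6%/12 = 1.63333% = 0.0163333.
At $99.20/mo: n = ⌈−ln(1 − rB₀/P)/ln(1+r)⌉ = 56 payments (last $22.18); total interest = total paid − $3,591.00 = $1,887.18.
At $199.20/mo: 22 payments (last $105.38); total interest $697.58.
Payments saved = 56 − 22 = 34.

34 fewer payments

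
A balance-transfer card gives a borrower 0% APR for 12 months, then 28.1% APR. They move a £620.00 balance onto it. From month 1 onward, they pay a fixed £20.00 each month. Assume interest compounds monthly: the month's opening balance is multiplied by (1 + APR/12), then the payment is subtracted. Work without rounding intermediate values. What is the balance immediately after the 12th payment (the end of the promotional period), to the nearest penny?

£380.00

Promo months 1–12 at r₀ = 0%/12 = 0; months 13+ at r₁ = 28.1%/12 = 0.0234167.
After month 12 (no interest yet): B = £620.00 − 12·£20.00 = £380.00.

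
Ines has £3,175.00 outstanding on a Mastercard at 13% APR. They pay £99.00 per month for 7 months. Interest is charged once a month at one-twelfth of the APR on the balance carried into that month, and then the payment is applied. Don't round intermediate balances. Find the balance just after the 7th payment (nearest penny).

£2,707.81

Monthly rate r = 13%/12 = 1.08333% = 0.0108333.
Each month: B ← B·(1+r) − £99.00.
Month 1: interest £34.40; balance after payment £3,110.40.
Month 2: interest £33.70; balance after payment £3,045.09.
Month 3: interest £32.99; balance after payment £2,979.08.
Month 4: interest £32.27; balance after payment £2,912.35.
Month 5: interest £31.55; balance after payment £2,844.90.
Month 6: interest £30.82; balance after payment £2,776.72.
Month 7: interest £30.08; balance after payment £2,707.81.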